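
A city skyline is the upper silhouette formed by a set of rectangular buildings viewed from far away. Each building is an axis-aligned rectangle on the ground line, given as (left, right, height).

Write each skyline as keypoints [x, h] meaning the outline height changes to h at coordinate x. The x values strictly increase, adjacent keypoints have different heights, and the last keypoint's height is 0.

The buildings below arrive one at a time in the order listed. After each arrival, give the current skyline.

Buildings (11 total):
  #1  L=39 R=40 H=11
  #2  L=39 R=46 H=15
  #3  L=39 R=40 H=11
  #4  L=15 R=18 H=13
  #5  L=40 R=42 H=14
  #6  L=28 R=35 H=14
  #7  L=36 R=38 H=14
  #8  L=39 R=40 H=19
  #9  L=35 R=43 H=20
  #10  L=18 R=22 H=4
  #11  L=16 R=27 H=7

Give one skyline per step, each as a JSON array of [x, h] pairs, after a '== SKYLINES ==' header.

== SKYLINES ==
[[39,11],[40,0]]
[[39,15],[46,0]]
[[39,15],[46,0]]
[[15,13],[18,0],[39,15],[46,0]]
[[15,13],[18,0],[39,15],[46,0]]
[[15,13],[18,0],[28,14],[35,0],[39,15],[46,0]]
[[15,13],[18,0],[28,14],[35,0],[36,14],[38,0],[39,15],[46,0]]
[[15,13],[18,0],[28,14],[35,0],[36,14],[38,0],[39,19],[40,15],[46,0]]
[[15,13],[18,0],[28,14],[35,20],[43,15],[46,0]]
[[15,13],[18,4],[22,0],[28,14],[35,20],[43,15],[46,0]]
[[15,13],[18,7],[27,0],[28,14],[35,20],[43,15],[46,0]]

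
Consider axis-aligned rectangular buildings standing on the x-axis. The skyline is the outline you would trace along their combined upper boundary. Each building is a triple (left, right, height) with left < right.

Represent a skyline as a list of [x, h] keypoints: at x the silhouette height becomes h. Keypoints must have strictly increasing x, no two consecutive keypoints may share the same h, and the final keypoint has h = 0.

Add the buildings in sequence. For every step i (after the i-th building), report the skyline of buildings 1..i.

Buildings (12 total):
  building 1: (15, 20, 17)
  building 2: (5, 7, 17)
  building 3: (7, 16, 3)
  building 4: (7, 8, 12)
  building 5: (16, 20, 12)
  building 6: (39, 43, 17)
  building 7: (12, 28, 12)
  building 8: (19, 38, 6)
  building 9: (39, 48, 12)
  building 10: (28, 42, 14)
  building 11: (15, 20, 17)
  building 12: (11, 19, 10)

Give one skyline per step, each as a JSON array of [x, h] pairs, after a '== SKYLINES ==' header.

== SKYLINES ==
[[15,17],[20,0]]
[[5,17],[7,0],[15,17],[20,0]]
[[5,17],[7,3],[15,17],[20,0]]
[[5,17],[7,12],[8,3],[15,17],[20,0]]
[[5,17],[7,12],[8,3],[15,17],[20,0]]
[[5,17],[7,12],[8,3],[15,17],[20,0],[39,17],[43,0]]
[[5,17],[7,12],[8,3],[12,12],[15,17],[20,12],[28,0],[39,17],[43,0]]
[[5,17],[7,12],[8,3],[12,12],[15,17],[20,12],[28,6],[38,0],[39,17],[43,0]]
[[5,17],[7,12],[8,3],[12,12],[15,17],[20,12],[28,6],[38,0],[39,17],[43,12],[48,0]]
[[5,17],[7,12],[8,3],[12,12],[15,17],[20,12],[28,14],[39,17],[43,12],[48,0]]
[[5,17],[7,12],[8,3],[12,12],[15,17],[20,12],[28,14],[39,17],[43,12],[48,0]]
[[5,17],[7,12],[8,3],[11,10],[12,12],[15,17],[20,12],[28,14],[39,17],[43,12],[48,0]]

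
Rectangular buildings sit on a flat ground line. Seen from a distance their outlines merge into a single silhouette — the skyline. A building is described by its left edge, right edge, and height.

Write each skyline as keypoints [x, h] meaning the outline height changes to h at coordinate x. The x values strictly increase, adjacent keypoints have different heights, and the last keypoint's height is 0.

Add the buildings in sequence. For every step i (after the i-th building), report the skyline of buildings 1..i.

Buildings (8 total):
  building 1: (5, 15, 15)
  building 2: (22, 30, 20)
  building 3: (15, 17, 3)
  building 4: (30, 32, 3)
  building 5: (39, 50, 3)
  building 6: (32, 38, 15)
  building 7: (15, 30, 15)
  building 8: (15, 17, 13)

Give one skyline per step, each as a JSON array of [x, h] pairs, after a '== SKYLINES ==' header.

== SKYLINES ==
[[5,15],[15,0]]
[[5,15],[15,0],[22,20],[30,0]]
[[5,15],[15,3],[17,0],[22,20],[30,0]]
[[5,15],[15,3],[17,0],[22,20],[30,3],[32,0]]
[[5,15],[15,3],[17,0],[22,20],[30,3],[32,0],[39,3],[50,0]]
[[5,15],[15,3],[17,0],[22,20],[30,3],[32,15],[38,0],[39,3],[50,0]]
[[5,15],[22,20],[30,3],[32,15],[38,0],[39,3],[50,0]]
[[5,15],[22,20],[30,3],[32,15],[38,0],[39,3],[50,0]]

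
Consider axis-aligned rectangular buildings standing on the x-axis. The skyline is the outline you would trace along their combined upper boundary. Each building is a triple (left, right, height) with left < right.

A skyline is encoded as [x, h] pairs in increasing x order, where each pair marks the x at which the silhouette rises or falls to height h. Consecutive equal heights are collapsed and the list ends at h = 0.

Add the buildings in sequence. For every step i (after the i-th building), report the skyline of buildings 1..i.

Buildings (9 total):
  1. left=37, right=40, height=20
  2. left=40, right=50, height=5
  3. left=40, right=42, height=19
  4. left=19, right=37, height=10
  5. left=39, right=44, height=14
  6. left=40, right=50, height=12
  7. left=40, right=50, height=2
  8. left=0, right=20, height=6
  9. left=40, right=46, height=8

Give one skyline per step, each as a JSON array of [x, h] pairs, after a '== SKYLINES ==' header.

== SKYLINES ==
[[37,20],[40,0]]
[[37,20],[40,5],[50,0]]
[[37,20],[40,19],[42,5],[50,0]]
[[19,10],[37,20],[40,19],[42,5],[50,0]]
[[19,10],[37,20],[40,19],[42,14],[44,5],[50,0]]
[[19,10],[37,20],[40,19],[42,14],[44,12],[50,0]]
[[19,10],[37,20],[40,19],[42,14],[44,12],[50,0]]
[[0,6],[19,10],[37,20],[40,19],[42,14],[44,12],[50,0]]
[[0,6],[19,10],[37,20],[40,19],[42,14],[44,12],[50,0]]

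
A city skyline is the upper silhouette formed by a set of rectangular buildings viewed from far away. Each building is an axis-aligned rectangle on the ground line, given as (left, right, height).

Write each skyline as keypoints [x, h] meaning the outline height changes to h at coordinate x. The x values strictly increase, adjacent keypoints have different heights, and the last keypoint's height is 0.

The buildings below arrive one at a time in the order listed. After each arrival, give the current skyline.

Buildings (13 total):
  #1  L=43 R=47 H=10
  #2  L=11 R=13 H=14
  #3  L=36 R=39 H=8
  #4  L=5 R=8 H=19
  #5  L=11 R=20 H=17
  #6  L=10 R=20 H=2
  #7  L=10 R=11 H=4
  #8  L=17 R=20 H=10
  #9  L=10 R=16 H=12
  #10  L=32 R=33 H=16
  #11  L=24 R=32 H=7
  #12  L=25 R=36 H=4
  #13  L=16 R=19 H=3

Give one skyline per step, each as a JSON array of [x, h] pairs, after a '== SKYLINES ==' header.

== SKYLINES ==
[[43,10],[47,0]]
[[11,14],[13,0],[43,10],[47,0]]
[[11,14],[13,0],[36,8],[39,0],[43,10],[47,0]]
[[5,19],[8,0],[11,14],[13,0],[36,8],[39,0],[43,10],[47,0]]
[[5,19],[8,0],[11,17],[20,0],[36,8],[39,0],[43,10],[47,0]]
[[5,19],[8,0],[10,2],[11,17],[20,0],[36,8],[39,0],[43,10],[47,0]]
[[5,19],[8,0],[10,4],[11,17],[20,0],[36,8],[39,0],[43,10],[47,0]]
[[5,19],[8,0],[10,4],[11,17],[20,0],[36,8],[39,0],[43,10],[47,0]]
[[5,19],[8,0],[10,12],[11,17],[20,0],[36,8],[39,0],[43,10],[47,0]]
[[5,19],[8,0],[10,12],[11,17],[20,0],[32,16],[33,0],[36,8],[39,0],[43,10],[47,0]]
[[5,19],[8,0],[10,12],[11,17],[20,0],[24,7],[32,16],[33,0],[36,8],[39,0],[43,10],[47,0]]
[[5,19],[8,0],[10,12],[11,17],[20,0],[24,7],[32,16],[33,4],[36,8],[39,0],[43,10],[47,0]]
[[5,19],[8,0],[10,12],[11,17],[20,0],[24,7],[32,16],[33,4],[36,8],[39,0],[43,10],[47,0]]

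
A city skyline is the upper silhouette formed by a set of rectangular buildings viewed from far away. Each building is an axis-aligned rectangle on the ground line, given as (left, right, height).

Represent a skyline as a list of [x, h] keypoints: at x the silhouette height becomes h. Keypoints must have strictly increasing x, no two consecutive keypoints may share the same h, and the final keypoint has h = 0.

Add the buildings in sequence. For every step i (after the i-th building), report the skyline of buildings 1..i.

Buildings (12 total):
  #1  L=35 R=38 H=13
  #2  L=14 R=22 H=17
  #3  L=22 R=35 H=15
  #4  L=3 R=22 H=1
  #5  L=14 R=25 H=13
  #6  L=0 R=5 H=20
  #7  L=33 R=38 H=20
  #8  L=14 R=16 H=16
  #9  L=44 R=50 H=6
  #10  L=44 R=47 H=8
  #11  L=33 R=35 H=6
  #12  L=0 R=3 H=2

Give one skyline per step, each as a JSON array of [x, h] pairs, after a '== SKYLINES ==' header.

== SKYLINES ==
[[35,13],[38,0]]
[[14,17],[22,0],[35,13],[38,0]]
[[14,17],[22,15],[35,13],[38,0]]
[[3,1],[14,17],[22,15],[35,13],[38,0]]
[[3,1],[14,17],[22,15],[35,13],[38,0]]
[[0,20],[5,1],[14,17],[22,15],[35,13],[38,0]]
[[0,20],[5,1],[14,17],[22,15],[33,20],[38,0]]
[[0,20],[5,1],[14,17],[22,15],[33,20],[38,0]]
[[0,20],[5,1],[14,17],[22,15],[33,20],[38,0],[44,6],[50,0]]
[[0,20],[5,1],[14,17],[22,15],[33,20],[38,0],[44,8],[47,6],[50,0]]
[[0,20],[5,1],[14,17],[22,15],[33,20],[38,0],[44,8],[47,6],[50,0]]
[[0,20],[5,1],[14,17],[22,15],[33,20],[38,0],[44,8],[47,6],[50,0]]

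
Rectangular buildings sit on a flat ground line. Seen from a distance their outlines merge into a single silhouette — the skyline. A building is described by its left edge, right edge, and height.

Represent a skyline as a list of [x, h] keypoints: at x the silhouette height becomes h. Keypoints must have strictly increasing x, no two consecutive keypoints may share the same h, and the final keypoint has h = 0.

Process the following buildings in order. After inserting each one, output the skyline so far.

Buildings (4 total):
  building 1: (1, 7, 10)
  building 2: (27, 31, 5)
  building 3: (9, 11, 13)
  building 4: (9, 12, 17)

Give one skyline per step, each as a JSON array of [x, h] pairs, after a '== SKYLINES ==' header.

== SKYLINES ==
[[1,10],[7,0]]
[[1,10],[7,0],[27,5],[31,0]]
[[1,10],[7,0],[9,13],[11,0],[27,5],[31,0]]
[[1,10],[7,0],[9,17],[12,0],[27,5],[31,0]]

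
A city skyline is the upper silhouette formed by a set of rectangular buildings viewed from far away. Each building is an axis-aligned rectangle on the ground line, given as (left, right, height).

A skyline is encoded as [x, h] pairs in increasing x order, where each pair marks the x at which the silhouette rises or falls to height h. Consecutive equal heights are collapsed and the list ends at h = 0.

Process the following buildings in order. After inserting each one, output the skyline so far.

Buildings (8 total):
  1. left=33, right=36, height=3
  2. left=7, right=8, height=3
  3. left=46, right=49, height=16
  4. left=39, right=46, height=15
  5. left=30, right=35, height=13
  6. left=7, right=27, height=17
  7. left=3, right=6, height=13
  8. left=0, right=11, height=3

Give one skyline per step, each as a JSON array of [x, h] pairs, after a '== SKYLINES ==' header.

== SKYLINES ==
[[33,3],[36,0]]
[[7,3],[8,0],[33,3],[36,0]]
[[7,3],[8,0],[33,3],[36,0],[46,16],[49,0]]
[[7,3],[8,0],[33,3],[36,0],[39,15],[46,16],[49,0]]
[[7,3],[8,0],[30,13],[35,3],[36,0],[39,15],[46,16],[49,0]]
[[7,17],[27,0],[30,13],[35,3],[36,0],[39,15],[46,16],[49,0]]
[[3,13],[6,0],[7,17],[27,0],[30,13],[35,3],[36,0],[39,15],[46,16],[49,0]]
[[0,3],[3,13],[6,3],[7,17],[27,0],[30,13],[35,3],[36,0],[39,15],[46,16],[49,0]]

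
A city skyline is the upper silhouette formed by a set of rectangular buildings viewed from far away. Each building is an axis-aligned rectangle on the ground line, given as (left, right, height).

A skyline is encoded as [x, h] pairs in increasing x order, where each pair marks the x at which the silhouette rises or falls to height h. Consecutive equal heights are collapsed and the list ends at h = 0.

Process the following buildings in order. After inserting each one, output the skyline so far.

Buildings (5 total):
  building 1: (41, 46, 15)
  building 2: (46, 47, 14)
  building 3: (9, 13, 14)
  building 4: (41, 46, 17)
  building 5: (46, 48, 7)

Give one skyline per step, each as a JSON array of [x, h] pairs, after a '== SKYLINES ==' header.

== SKYLINES ==
[[41,15],[46,0]]
[[41,15],[46,14],[47,0]]
[[9,14],[13,0],[41,15],[46,14],[47,0]]
[[9,14],[13,0],[41,17],[46,14],[47,0]]
[[9,14],[13,0],[41,17],[46,14],[47,7],[48,0]]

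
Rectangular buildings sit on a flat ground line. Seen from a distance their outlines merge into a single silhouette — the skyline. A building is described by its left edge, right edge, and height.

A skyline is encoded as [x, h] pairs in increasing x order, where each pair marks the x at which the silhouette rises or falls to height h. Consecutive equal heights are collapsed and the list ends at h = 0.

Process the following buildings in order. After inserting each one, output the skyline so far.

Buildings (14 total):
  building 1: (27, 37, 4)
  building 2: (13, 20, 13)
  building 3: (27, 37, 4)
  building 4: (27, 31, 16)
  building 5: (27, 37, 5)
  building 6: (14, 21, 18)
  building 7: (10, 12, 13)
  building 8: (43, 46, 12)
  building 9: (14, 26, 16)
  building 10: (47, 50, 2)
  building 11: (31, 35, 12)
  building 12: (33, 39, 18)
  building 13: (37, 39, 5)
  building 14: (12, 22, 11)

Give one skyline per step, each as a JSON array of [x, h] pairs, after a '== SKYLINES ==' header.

== SKYLINES ==
[[27,4],[37,0]]
[[13,13],[20,0],[27,4],[37,0]]
[[13,13],[20,0],[27,4],[37,0]]
[[13,13],[20,0],[27,16],[31,4],[37,0]]
[[13,13],[20,0],[27,16],[31,5],[37,0]]
[[13,13],[14,18],[21,0],[27,16],[31,5],[37,0]]
[[10,13],[12,0],[13,13],[14,18],[21,0],[27,16],[31,5],[37,0]]
[[10,13],[12,0],[13,13],[14,18],[21,0],[27,16],[31,5],[37,0],[43,12],[46,0]]
[[10,13],[12,0],[13,13],[14,18],[21,16],[26,0],[27,16],[31,5],[37,0],[43,12],[46,0]]
[[10,13],[12,0],[13,13],[14,18],[21,16],[26,0],[27,16],[31,5],[37,0],[43,12],[46,0],[47,2],[50,0]]
[[10,13],[12,0],[13,13],[14,18],[21,16],[26,0],[27,16],[31,12],[35,5],[37,0],[43,12],[46,0],[47,2],[50,0]]
[[10,13],[12,0],[13,13],[14,18],[21,16],[26,0],[27,16],[31,12],[33,18],[39,0],[43,12],[46,0],[47,2],[50,0]]
[[10,13],[12,0],[13,13],[14,18],[21,16],[26,0],[27,16],[31,12],[33,18],[39,0],[43,12],[46,0],[47,2],[50,0]]
[[10,13],[12,11],[13,13],[14,18],[21,16],[26,0],[27,16],[31,12],[33,18],[39,0],[43,12],[46,0],[47,2],[50,0]]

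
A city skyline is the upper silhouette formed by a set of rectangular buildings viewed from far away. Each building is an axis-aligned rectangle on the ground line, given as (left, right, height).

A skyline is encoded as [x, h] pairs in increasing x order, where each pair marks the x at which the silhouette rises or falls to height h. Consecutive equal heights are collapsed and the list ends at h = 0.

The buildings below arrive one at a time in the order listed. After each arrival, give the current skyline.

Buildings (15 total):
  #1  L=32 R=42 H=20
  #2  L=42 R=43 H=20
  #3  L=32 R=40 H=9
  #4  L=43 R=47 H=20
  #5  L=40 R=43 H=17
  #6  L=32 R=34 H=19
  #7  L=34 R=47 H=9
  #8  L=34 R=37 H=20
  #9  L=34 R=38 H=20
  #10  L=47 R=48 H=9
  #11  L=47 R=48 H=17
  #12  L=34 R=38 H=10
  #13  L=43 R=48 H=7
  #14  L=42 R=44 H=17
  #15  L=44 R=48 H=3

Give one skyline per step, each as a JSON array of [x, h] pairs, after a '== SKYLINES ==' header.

== SKYLINES ==
[[32,20],[42,0]]
[[32,20],[43,0]]
[[32,20],[43,0]]
[[32,20],[47,0]]
[[32,20],[47,0]]
[[32,20],[47,0]]
[[32,20],[47,0]]
[[32,20],[47,0]]
[[32,20],[47,0]]
[[32,20],[47,9],[48,0]]
[[32,20],[47,17],[48,0]]
[[32,20],[47,17],[48,0]]
[[32,20],[47,17],[48,0]]
[[32,20],[47,17],[48,0]]
[[32,20],[47,17],[48,0]]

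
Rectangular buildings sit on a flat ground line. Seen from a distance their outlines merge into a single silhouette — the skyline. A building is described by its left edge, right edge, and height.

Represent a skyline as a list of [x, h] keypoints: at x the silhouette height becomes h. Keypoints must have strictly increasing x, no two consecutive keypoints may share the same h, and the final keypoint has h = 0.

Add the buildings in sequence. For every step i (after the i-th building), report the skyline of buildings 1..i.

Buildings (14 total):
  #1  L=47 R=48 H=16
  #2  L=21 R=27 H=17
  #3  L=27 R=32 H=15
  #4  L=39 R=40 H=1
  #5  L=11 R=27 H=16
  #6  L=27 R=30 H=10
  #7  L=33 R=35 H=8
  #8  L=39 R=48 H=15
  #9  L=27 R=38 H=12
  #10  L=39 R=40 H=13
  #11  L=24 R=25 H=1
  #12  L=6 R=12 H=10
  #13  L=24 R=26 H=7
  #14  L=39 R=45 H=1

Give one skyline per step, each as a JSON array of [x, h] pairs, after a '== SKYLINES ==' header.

== SKYLINES ==
[[47,16],[48,0]]
[[21,17],[27,0],[47,16],[48,0]]
[[21,17],[27,15],[32,0],[47,16],[48,0]]
[[21,17],[27,15],[32,0],[39,1],[40,0],[47,16],[48,0]]
[[11,16],[21,17],[27,15],[32,0],[39,1],[40,0],[47,16],[48,0]]
[[11,16],[21,17],[27,15],[32,0],[39,1],[40,0],[47,16],[48,0]]
[[11,16],[21,17],[27,15],[32,0],[33,8],[35,0],[39,1],[40,0],[47,16],[48,0]]
[[11,16],[21,17],[27,15],[32,0],[33,8],[35,0],[39,15],[47,16],[48,0]]
[[11,16],[21,17],[27,15],[32,12],[38,0],[39,15],[47,16],[48,0]]
[[11,16],[21,17],[27,15],[32,12],[38,0],[39,15],[47,16],[48,0]]
[[11,16],[21,17],[27,15],[32,12],[38,0],[39,15],[47,16],[48,0]]
[[6,10],[11,16],[21,17],[27,15],[32,12],[38,0],[39,15],[47,16],[48,0]]
[[6,10],[11,16],[21,17],[27,15],[32,12],[38,0],[39,15],[47,16],[48,0]]
[[6,10],[11,16],[21,17],[27,15],[32,12],[38,0],[39,15],[47,16],[48,0]]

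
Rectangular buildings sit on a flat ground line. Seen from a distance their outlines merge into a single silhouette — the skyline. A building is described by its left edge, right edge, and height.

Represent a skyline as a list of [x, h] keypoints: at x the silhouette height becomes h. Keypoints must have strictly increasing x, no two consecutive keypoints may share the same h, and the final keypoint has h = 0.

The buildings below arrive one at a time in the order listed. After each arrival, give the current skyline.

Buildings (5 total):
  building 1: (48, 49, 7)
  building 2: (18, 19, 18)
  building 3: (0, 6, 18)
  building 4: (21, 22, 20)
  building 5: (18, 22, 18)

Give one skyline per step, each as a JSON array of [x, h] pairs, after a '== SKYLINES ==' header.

== SKYLINES ==
[[48,7],[49,0]]
[[18,18],[19,0],[48,7],[49,0]]
[[0,18],[6,0],[18,18],[19,0],[48,7],[49,0]]
[[0,18],[6,0],[18,18],[19,0],[21,20],[22,0],[48,7],[49,0]]
[[0,18],[6,0],[18,18],[21,20],[22,0],[48,7],[49,0]]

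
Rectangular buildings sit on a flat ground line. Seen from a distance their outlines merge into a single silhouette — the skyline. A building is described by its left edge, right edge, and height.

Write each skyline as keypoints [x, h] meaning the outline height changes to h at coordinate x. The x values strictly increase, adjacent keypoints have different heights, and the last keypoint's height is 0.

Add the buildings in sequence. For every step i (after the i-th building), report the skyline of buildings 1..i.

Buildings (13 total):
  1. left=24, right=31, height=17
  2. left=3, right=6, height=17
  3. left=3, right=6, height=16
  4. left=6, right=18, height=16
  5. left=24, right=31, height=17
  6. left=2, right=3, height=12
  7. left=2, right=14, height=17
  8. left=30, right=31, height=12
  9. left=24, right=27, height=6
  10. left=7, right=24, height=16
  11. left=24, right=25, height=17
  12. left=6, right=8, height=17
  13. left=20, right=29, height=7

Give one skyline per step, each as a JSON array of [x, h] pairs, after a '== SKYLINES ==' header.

== SKYLINES ==
[[24,17],[31,0]]
[[3,17],[6,0],[24,17],[31,0]]
[[3,17],[6,0],[24,17],[31,0]]
[[3,17],[6,16],[18,0],[24,17],[31,0]]
[[3,17],[6,16],[18,0],[24,17],[31,0]]
[[2,12],[3,17],[6,16],[18,0],[24,17],[31,0]]
[[2,17],[14,16],[18,0],[24,17],[31,0]]
[[2,17],[14,16],[18,0],[24,17],[31,0]]
[[2,17],[14,16],[18,0],[24,17],[31,0]]
[[2,17],[14,16],[24,17],[31,0]]
[[2,17],[14,16],[24,17],[31,0]]
[[2,17],[14,16],[24,17],[31,0]]
[[2,17],[14,16],[24,17],[31,0]]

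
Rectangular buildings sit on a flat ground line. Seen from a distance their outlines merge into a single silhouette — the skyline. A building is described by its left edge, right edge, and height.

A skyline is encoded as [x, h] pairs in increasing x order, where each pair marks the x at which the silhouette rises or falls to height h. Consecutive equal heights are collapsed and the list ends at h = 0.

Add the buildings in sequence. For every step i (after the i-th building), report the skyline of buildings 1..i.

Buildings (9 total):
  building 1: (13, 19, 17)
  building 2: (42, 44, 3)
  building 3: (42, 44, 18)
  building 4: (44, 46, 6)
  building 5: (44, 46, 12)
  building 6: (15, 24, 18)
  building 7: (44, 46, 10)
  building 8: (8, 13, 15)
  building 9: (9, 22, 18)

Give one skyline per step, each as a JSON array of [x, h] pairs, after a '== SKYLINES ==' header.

== SKYLINES ==
[[13,17],[19,0]]
[[13,17],[19,0],[42,3],[44,0]]
[[13,17],[19,0],[42,18],[44,0]]
[[13,17],[19,0],[42,18],[44,6],[46,0]]
[[13,17],[19,0],[42,18],[44,12],[46,0]]
[[13,17],[15,18],[24,0],[42,18],[44,12],[46,0]]
[[13,17],[15,18],[24,0],[42,18],[44,12],[46,0]]
[[8,15],[13,17],[15,18],[24,0],[42,18],[44,12],[46,0]]
[[8,15],[9,18],[24,0],[42,18],[44,12],[46,0]]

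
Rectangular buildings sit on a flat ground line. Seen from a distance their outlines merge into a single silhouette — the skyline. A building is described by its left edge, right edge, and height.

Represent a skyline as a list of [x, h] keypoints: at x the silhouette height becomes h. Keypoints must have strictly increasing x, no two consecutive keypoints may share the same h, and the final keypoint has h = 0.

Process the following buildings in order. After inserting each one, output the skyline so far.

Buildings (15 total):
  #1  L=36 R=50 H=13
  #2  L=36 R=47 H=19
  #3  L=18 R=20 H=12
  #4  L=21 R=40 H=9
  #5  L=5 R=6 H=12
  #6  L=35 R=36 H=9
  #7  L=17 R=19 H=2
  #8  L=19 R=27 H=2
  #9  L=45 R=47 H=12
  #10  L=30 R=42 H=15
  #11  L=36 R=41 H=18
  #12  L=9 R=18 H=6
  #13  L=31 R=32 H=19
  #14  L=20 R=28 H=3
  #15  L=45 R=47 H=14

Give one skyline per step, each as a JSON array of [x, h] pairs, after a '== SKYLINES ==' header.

== SKYLINES ==
[[36,13],[50,0]]
[[36,19],[47,13],[50,0]]
[[18,12],[20,0],[36,19],[47,13],[50,0]]
[[18,12],[20,0],[21,9],[36,19],[47,13],[50,0]]
[[5,12],[6,0],[18,12],[20,0],[21,9],[36,19],[47,13],[50,0]]
[[5,12],[6,0],[18,12],[20,0],[21,9],[36,19],[47,13],[50,0]]
[[5,12],[6,0],[17,2],[18,12],[20,0],[21,9],[36,19],[47,13],[50,0]]
[[5,12],[6,0],[17,2],[18,12],[20,2],[21,9],[36,19],[47,13],[50,0]]
[[5,12],[6,0],[17,2],[18,12],[20,2],[21,9],[36,19],[47,13],[50,0]]
[[5,12],[6,0],[17,2],[18,12],[20,2],[21,9],[30,15],[36,19],[47,13],[50,0]]
[[5,12],[6,0],[17,2],[18,12],[20,2],[21,9],[30,15],[36,19],[47,13],[50,0]]
[[5,12],[6,0],[9,6],[18,12],[20,2],[21,9],[30,15],[36,19],[47,13],[50,0]]
[[5,12],[6,0],[9,6],[18,12],[20,2],[21,9],[30,15],[31,19],[32,15],[36,19],[47,13],[50,0]]
[[5,12],[6,0],[9,6],[18,12],[20,3],[21,9],[30,15],[31,19],[32,15],[36,19],[47,13],[50,0]]
[[5,12],[6,0],[9,6],[18,12],[20,3],[21,9],[30,15],[31,19],[32,15],[36,19],[47,13],[50,0]]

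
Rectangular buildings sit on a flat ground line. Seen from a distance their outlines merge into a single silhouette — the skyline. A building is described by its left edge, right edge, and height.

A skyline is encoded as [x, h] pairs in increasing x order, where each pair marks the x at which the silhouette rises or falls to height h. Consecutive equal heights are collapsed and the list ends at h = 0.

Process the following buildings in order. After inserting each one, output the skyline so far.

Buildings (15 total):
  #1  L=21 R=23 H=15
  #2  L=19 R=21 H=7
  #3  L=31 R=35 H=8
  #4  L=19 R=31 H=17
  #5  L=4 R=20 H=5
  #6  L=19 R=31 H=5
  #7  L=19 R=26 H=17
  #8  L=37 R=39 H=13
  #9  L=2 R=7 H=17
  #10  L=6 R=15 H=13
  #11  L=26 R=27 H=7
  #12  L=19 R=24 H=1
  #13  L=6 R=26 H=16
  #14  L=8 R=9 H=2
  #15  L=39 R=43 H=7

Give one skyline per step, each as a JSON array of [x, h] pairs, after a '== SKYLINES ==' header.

== SKYLINES ==
[[21,15],[23,0]]
[[19,7],[21,15],[23,0]]
[[19,7],[21,15],[23,0],[31,8],[35,0]]
[[19,17],[31,8],[35,0]]
[[4,5],[19,17],[31,8],[35,0]]
[[4,5],[19,17],[31,8],[35,0]]
[[4,5],[19,17],[31,8],[35,0]]
[[4,5],[19,17],[31,8],[35,0],[37,13],[39,0]]
[[2,17],[7,5],[19,17],[31,8],[35,0],[37,13],[39,0]]
[[2,17],[7,13],[15,5],[19,17],[31,8],[35,0],[37,13],[39,0]]
[[2,17],[7,13],[15,5],[19,17],[31,8],[35,0],[37,13],[39,0]]
[[2,17],[7,13],[15,5],[19,17],[31,8],[35,0],[37,13],[39,0]]
[[2,17],[7,16],[19,17],[31,8],[35,0],[37,13],[39,0]]
[[2,17],[7,16],[19,17],[31,8],[35,0],[37,13],[39,0]]
[[2,17],[7,16],[19,17],[31,8],[35,0],[37,13],[39,7],[43,0]]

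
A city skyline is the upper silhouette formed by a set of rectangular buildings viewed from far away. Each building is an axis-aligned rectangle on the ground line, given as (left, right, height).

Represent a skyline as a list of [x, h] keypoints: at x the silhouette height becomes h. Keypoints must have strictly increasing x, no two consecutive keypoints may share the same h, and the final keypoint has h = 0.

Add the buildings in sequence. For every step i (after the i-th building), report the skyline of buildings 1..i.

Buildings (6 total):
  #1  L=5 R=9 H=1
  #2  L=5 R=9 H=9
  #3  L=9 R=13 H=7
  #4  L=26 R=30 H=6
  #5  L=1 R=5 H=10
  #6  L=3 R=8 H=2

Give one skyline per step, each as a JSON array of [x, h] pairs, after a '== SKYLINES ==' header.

== SKYLINES ==
[[5,1],[9,0]]
[[5,9],[9,0]]
[[5,9],[9,7],[13,0]]
[[5,9],[9,7],[13,0],[26,6],[30,0]]
[[1,10],[5,9],[9,7],[13,0],[26,6],[30,0]]
[[1,10],[5,9],[9,7],[13,0],[26,6],[30,0]]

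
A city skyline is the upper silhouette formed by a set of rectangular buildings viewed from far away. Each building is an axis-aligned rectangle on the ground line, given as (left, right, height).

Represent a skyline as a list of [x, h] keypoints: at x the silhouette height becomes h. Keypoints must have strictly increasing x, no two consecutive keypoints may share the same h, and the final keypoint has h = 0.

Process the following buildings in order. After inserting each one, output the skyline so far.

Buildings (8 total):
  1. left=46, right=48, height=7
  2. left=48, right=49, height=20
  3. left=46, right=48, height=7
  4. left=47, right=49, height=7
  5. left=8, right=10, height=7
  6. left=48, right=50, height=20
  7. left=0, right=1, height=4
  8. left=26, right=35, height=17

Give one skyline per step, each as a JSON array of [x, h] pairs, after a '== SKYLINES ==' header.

== SKYLINES ==
[[46,7],[48,0]]
[[46,7],[48,20],[49,0]]
[[46,7],[48,20],[49,0]]
[[46,7],[48,20],[49,0]]
[[8,7],[10,0],[46,7],[48,20],[49,0]]
[[8,7],[10,0],[46,7],[48,20],[50,0]]
[[0,4],[1,0],[8,7],[10,0],[46,7],[48,20],[50,0]]
[[0,4],[1,0],[8,7],[10,0],[26,17],[35,0],[46,7],[48,20],[50,0]]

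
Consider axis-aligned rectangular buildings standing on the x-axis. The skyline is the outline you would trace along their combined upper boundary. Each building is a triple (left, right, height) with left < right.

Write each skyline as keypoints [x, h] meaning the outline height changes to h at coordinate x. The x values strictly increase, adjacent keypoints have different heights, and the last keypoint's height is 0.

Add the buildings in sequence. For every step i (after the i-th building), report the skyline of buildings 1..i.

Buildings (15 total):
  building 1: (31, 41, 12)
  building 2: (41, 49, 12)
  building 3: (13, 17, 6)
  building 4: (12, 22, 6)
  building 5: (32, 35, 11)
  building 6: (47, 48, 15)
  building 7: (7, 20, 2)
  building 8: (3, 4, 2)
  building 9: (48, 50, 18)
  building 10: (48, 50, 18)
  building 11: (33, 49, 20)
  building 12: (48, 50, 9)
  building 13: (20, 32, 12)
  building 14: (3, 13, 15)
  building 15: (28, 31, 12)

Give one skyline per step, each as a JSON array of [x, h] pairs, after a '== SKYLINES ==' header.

== SKYLINES ==
[[31,12],[41,0]]
[[31,12],[49,0]]
[[13,6],[17,0],[31,12],[49,0]]
[[12,6],[22,0],[31,12],[49,0]]
[[12,6],[22,0],[31,12],[49,0]]
[[12,6],[22,0],[31,12],[47,15],[48,12],[49,0]]
[[7,2],[12,6],[22,0],[31,12],[47,15],[48,12],[49,0]]
[[3,2],[4,0],[7,2],[12,6],[22,0],[31,12],[47,15],[48,12],[49,0]]
[[3,2],[4,0],[7,2],[12,6],[22,0],[31,12],[47,15],[48,18],[50,0]]
[[3,2],[4,0],[7,2],[12,6],[22,0],[31,12],[47,15],[48,18],[50,0]]
[[3,2],[4,0],[7,2],[12,6],[22,0],[31,12],[33,20],[49,18],[50,0]]
[[3,2],[4,0],[7,2],[12,6],[22,0],[31,12],[33,20],[49,18],[50,0]]
[[3,2],[4,0],[7,2],[12,6],[20,12],[33,20],[49,18],[50,0]]
[[3,15],[13,6],[20,12],[33,20],[49,18],[50,0]]
[[3,15],[13,6],[20,12],[33,20],[49,18],[50,0]]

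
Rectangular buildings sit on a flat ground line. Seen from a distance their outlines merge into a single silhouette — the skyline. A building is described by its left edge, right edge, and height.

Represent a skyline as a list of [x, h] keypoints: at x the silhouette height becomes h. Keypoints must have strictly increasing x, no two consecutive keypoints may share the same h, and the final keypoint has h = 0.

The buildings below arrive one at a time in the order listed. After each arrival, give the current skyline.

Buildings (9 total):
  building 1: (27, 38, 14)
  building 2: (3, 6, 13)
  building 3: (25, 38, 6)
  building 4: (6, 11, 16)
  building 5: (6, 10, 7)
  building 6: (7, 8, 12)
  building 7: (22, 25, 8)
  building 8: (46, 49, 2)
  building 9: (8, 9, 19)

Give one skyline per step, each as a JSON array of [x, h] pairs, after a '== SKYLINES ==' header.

== SKYLINES ==
[[27,14],[38,0]]
[[3,13],[6,0],[27,14],[38,0]]
[[3,13],[6,0],[25,6],[27,14],[38,0]]
[[3,13],[6,16],[11,0],[25,6],[27,14],[38,0]]
[[3,13],[6,16],[11,0],[25,6],[27,14],[38,0]]
[[3,13],[6,16],[11,0],[25,6],[27,14],[38,0]]
[[3,13],[6,16],[11,0],[22,8],[25,6],[27,14],[38,0]]
[[3,13],[6,16],[11,0],[22,8],[25,6],[27,14],[38,0],[46,2],[49,0]]
[[3,13],[6,16],[8,19],[9,16],[11,0],[22,8],[25,6],[27,14],[38,0],[46,2],[49,0]]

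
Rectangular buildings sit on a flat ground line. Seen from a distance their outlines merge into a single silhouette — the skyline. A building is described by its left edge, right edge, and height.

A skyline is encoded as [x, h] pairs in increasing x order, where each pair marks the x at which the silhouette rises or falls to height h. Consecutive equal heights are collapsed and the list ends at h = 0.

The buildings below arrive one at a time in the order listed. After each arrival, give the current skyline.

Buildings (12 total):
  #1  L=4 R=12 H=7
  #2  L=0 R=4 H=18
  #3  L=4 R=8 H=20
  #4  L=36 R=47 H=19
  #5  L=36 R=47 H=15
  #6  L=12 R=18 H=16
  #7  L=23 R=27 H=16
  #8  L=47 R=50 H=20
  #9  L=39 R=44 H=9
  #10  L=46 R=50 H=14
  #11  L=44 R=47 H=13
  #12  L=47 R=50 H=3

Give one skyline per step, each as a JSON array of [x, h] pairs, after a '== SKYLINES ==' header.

== SKYLINES ==
[[4,7],[12,0]]
[[0,18],[4,7],[12,0]]
[[0,18],[4,20],[8,7],[12,0]]
[[0,18],[4,20],[8,7],[12,0],[36,19],[47,0]]
[[0,18],[4,20],[8,7],[12,0],[36,19],[47,0]]
[[0,18],[4,20],[8,7],[12,16],[18,0],[36,19],[47,0]]
[[0,18],[4,20],[8,7],[12,16],[18,0],[23,16],[27,0],[36,19],[47,0]]
[[0,18],[4,20],[8,7],[12,16],[18,0],[23,16],[27,0],[36,19],[47,20],[50,0]]
[[0,18],[4,20],[8,7],[12,16],[18,0],[23,16],[27,0],[36,19],[47,20],[50,0]]
[[0,18],[4,20],[8,7],[12,16],[18,0],[23,16],[27,0],[36,19],[47,20],[50,0]]
[[0,18],[4,20],[8,7],[12,16],[18,0],[23,16],[27,0],[36,19],[47,20],[50,0]]
[[0,18],[4,20],[8,7],[12,16],[18,0],[23,16],[27,0],[36,19],[47,20],[50,0]]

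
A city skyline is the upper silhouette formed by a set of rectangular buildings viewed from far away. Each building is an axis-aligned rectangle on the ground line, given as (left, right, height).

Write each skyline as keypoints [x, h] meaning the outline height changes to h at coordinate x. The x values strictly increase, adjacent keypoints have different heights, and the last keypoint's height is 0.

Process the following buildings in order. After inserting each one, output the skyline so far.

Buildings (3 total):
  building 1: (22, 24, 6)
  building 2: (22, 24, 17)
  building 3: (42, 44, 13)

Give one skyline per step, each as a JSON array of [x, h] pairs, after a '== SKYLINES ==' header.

== SKYLINES ==
[[22,6],[24,0]]
[[22,17],[24,0]]
[[22,17],[24,0],[42,13],[44,0]]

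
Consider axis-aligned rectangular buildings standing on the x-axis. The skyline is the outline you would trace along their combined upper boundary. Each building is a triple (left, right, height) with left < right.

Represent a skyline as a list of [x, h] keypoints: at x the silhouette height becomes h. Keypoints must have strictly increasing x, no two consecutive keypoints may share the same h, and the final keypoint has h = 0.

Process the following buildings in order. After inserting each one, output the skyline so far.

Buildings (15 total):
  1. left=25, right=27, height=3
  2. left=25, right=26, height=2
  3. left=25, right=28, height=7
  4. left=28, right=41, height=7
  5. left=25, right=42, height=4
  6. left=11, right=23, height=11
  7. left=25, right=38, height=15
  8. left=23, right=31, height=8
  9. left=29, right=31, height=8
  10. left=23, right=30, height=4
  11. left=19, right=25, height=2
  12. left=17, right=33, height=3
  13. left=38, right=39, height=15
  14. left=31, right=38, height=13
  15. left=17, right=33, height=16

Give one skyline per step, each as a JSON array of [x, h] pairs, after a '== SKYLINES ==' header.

== SKYLINES ==
[[25,3],[27,0]]
[[25,3],[27,0]]
[[25,7],[28,0]]
[[25,7],[41,0]]
[[25,7],[41,4],[42,0]]
[[11,11],[23,0],[25,7],[41,4],[42,0]]
[[11,11],[23,0],[25,15],[38,7],[41,4],[42,0]]
[[11,11],[23,8],[25,15],[38,7],[41,4],[42,0]]
[[11,11],[23,8],[25,15],[38,7],[41,4],[42,0]]
[[11,11],[23,8],[25,15],[38,7],[41,4],[42,0]]
[[11,11],[23,8],[25,15],[38,7],[41,4],[42,0]]
[[11,11],[23,8],[25,15],[38,7],[41,4],[42,0]]
[[11,11],[23,8],[25,15],[39,7],[41,4],[42,0]]
[[11,11],[23,8],[25,15],[39,7],[41,4],[42,0]]
[[11,11],[17,16],[33,15],[39,7],[41,4],[42,0]]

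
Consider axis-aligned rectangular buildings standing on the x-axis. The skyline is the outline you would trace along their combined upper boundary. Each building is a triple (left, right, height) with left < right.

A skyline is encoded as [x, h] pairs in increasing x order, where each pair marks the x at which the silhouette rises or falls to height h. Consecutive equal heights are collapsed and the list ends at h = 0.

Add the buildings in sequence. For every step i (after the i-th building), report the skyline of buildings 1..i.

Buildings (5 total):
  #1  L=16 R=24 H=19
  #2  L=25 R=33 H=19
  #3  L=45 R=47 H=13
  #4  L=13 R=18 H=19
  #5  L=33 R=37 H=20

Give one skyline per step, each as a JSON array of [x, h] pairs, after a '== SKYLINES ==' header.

== SKYLINES ==
[[16,19],[24,0]]
[[16,19],[24,0],[25,19],[33,0]]
[[16,19],[24,0],[25,19],[33,0],[45,13],[47,0]]
[[13,19],[24,0],[25,19],[33,0],[45,13],[47,0]]
[[13,19],[24,0],[25,19],[33,20],[37,0],[45,13],[47,0]]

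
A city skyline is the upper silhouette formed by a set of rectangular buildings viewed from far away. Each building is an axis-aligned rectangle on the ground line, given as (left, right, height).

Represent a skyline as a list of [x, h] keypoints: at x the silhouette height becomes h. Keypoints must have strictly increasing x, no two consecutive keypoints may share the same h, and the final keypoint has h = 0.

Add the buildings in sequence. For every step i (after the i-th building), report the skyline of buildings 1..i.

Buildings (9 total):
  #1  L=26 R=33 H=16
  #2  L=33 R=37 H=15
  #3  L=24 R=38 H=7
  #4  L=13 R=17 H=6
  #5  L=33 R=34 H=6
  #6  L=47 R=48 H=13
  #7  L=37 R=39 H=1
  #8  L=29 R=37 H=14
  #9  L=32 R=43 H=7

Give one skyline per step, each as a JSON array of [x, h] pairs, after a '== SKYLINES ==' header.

== SKYLINES ==
[[26,16],[33,0]]
[[26,16],[33,15],[37,0]]
[[24,7],[26,16],[33,15],[37,7],[38,0]]
[[13,6],[17,0],[24,7],[26,16],[33,15],[37,7],[38,0]]
[[13,6],[17,0],[24,7],[26,16],[33,15],[37,7],[38,0]]
[[13,6],[17,0],[24,7],[26,16],[33,15],[37,7],[38,0],[47,13],[48,0]]
[[13,6],[17,0],[24,7],[26,16],[33,15],[37,7],[38,1],[39,0],[47,13],[48,0]]
[[13,6],[17,0],[24,7],[26,16],[33,15],[37,7],[38,1],[39,0],[47,13],[48,0]]
[[13,6],[17,0],[24,7],[26,16],[33,15],[37,7],[43,0],[47,13],[48,0]]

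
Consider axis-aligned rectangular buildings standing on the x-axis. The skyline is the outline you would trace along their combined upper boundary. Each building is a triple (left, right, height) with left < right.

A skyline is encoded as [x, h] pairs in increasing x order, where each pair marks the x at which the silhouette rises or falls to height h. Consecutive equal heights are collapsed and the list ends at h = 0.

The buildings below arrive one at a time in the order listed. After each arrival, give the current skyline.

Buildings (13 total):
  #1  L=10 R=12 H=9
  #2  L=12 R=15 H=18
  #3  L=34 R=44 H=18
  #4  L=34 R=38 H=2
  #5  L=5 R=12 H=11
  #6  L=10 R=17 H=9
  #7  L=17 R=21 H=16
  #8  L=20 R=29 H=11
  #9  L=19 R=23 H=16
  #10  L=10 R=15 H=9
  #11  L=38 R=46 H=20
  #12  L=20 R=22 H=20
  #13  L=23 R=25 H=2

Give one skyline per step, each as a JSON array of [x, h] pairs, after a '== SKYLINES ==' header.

== SKYLINES ==
[[10,9],[12,0]]
[[10,9],[12,18],[15,0]]
[[10,9],[12,18],[15,0],[34,18],[44,0]]
[[10,9],[12,18],[15,0],[34,18],[44,0]]
[[5,11],[12,18],[15,0],[34,18],[44,0]]
[[5,11],[12,18],[15,9],[17,0],[34,18],[44,0]]
[[5,11],[12,18],[15,9],[17,16],[21,0],[34,18],[44,0]]
[[5,11],[12,18],[15,9],[17,16],[21,11],[29,0],[34,18],[44,0]]
[[5,11],[12,18],[15,9],[17,16],[23,11],[29,0],[34,18],[44,0]]
[[5,11],[12,18],[15,9],[17,16],[23,11],[29,0],[34,18],[44,0]]
[[5,11],[12,18],[15,9],[17,16],[23,11],[29,0],[34,18],[38,20],[46,0]]
[[5,11],[12,18],[15,9],[17,16],[20,20],[22,16],[23,11],[29,0],[34,18],[38,20],[46,0]]
[[5,11],[12,18],[15,9],[17,16],[20,20],[22,16],[23,11],[29,0],[34,18],[38,20],[46,0]]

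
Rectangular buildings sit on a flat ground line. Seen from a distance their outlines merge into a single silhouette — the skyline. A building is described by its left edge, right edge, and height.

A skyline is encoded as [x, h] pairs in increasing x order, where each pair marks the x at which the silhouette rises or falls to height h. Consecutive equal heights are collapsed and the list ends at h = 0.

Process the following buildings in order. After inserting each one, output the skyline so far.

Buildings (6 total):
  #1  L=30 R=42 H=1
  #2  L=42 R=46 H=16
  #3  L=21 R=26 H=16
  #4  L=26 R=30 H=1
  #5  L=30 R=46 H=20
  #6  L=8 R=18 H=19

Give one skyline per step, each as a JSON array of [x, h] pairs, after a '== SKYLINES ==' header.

== SKYLINES ==
[[30,1],[42,0]]
[[30,1],[42,16],[46,0]]
[[21,16],[26,0],[30,1],[42,16],[46,0]]
[[21,16],[26,1],[42,16],[46,0]]
[[21,16],[26,1],[30,20],[46,0]]
[[8,19],[18,0],[21,16],[26,1],[30,20],[46,0]]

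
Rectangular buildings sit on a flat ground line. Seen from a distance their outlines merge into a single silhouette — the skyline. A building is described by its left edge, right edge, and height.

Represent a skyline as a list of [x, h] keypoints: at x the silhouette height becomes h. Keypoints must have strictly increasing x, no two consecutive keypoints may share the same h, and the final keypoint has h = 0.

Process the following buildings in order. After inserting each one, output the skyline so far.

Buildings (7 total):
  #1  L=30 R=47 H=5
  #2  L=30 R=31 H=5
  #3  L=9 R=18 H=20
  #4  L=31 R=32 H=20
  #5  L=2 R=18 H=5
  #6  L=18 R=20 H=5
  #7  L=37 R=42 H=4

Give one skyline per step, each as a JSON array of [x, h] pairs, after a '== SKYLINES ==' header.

== SKYLINES ==
[[30,5],[47,0]]
[[30,5],[47,0]]
[[9,20],[18,0],[30,5],[47,0]]
[[9,20],[18,0],[30,5],[31,20],[32,5],[47,0]]
[[2,5],[9,20],[18,0],[30,5],[31,20],[32,5],[47,0]]
[[2,5],[9,20],[18,5],[20,0],[30,5],[31,20],[32,5],[47,0]]
[[2,5],[9,20],[18,5],[20,0],[30,5],[31,20],[32,5],[47,0]]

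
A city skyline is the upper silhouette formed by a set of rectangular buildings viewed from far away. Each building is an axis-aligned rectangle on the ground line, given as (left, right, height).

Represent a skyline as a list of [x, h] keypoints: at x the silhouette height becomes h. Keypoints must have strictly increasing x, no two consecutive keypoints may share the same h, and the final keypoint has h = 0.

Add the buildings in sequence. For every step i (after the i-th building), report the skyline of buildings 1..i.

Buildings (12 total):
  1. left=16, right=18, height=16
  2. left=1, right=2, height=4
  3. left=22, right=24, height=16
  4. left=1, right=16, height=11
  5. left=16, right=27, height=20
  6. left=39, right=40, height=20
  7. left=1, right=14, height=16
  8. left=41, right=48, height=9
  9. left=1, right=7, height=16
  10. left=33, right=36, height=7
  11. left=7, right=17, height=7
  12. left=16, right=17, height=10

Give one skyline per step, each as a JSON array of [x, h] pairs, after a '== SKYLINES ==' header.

== SKYLINES ==
[[16,16],[18,0]]
[[1,4],[2,0],[16,16],[18,0]]
[[1,4],[2,0],[16,16],[18,0],[22,16],[24,0]]
[[1,11],[16,16],[18,0],[22,16],[24,0]]
[[1,11],[16,20],[27,0]]
[[1,11],[16,20],[27,0],[39,20],[40,0]]
[[1,16],[14,11],[16,20],[27,0],[39,20],[40,0]]
[[1,16],[14,11],[16,20],[27,0],[39,20],[40,0],[41,9],[48,0]]
[[1,16],[14,11],[16,20],[27,0],[39,20],[40,0],[41,9],[48,0]]
[[1,16],[14,11],[16,20],[27,0],[33,7],[36,0],[39,20],[40,0],[41,9],[48,0]]
[[1,16],[14,11],[16,20],[27,0],[33,7],[36,0],[39,20],[40,0],[41,9],[48,0]]
[[1,16],[14,11],[16,20],[27,0],[33,7],[36,0],[39,20],[40,0],[41,9],[48,0]]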